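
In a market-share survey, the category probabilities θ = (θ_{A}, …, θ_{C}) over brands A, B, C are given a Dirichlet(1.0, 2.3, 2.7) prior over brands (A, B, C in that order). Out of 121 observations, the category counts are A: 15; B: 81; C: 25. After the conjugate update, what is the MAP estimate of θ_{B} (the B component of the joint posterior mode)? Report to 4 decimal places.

The Dirichlet prior is conjugate to the Multinomial likelihood: each posterior αⱼ = prior αⱼ + observed count nⱼ.
Posterior concentration: (16.0, 83.3, 27.7), total = 127.0.
Joint mode component: (α_{B}−1)/(Σα−K) = 82.3/124.0 = 0.6637.

0.6637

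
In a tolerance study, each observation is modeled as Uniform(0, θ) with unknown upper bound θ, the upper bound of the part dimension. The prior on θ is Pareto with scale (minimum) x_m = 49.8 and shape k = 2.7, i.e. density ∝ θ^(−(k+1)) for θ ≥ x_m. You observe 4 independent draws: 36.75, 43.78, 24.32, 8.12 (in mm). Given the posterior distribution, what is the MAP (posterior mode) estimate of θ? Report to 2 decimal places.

A Pareto(scale x_m, shape k) prior on the upper bound θ of Uniform(0, θ) is conjugate: posterior is Pareto(max(x_m, max xᵢ), k + n).
Sample maximum = 43.78; prior scale x_m = 49.8 → posterior scale = max = 49.80.
Posterior shape = 2.7 + 4 = 6.7.
The Pareto density is decreasing on [x_m, ∞), so the mode is x_m = 49.80.

49.80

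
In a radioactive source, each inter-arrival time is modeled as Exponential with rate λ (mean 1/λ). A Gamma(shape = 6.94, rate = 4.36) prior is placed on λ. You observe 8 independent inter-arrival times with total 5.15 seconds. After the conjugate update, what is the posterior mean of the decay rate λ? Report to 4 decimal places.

With a Gamma(shape α, rate β) prior on the exponential rate λ, the posterior after n observations with total T = Σxᵢ is Gamma(α+n, β+T).
Posterior: Gamma(6.94+8, 4.36+5.15) = Gamma(14.94, 9.51).
Posterior mean of λ = α/β = 14.94/9.51 = 1.5710.

1.5710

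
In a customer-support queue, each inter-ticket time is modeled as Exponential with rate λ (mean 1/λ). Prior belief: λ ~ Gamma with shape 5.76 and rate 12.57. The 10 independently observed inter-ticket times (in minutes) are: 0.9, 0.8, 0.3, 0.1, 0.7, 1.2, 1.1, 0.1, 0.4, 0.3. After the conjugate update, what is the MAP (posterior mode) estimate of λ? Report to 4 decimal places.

0.7991

With a Gamma(shape α, rate β) prior on the exponential rate λ, the posterior after n observations with total T = Σxᵢ is Gamma(α+n, β+T).
Sum of observations T = 5.9 minutes; n = 10.
Posterior: Gamma(5.76+10, 12.57+5.9) = Gamma(15.76, 18.47).
Mode = (α−1)/β = 0.7991.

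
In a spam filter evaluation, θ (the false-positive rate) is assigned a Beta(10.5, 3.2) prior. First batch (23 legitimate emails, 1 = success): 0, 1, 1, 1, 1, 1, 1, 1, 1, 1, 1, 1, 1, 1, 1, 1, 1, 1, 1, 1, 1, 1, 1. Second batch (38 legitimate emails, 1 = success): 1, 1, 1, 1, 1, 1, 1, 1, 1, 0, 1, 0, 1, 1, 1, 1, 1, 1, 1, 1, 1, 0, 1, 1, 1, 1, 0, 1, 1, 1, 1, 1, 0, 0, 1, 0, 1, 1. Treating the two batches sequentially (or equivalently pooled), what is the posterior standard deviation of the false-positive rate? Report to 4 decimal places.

The Beta prior is conjugate to a Binomial/Bernoulli likelihood; the update adds successes to α and failures to β.
After batch 1: Beta(10.5+22, 3.2+1) = Beta(32.5, 4.2).
After batch 2: Beta(32.5+31, 4.2+7) = Beta(63.5, 11.2).
Var = αβ/((α+β)²(α+β+1)) = 63.5·11.2/(74.7²·75.7) = 0.00168366; SD = √0.00168366 = 0.0410.

0.0410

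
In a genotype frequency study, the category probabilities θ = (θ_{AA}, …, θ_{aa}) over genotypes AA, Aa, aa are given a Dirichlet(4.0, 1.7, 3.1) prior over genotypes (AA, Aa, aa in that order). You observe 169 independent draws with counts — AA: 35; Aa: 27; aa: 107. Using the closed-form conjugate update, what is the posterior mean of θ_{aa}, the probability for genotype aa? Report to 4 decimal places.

0.6192

The Dirichlet prior is conjugate to the Multinomial likelihood: each posterior αⱼ = prior αⱼ + observed count nⱼ.
Posterior concentration: (39.0, 28.7, 110.1), total = 177.8.
E[θ_{aa}|data] = α_{aa}/Σα = 110.1/177.8 = 0.6192.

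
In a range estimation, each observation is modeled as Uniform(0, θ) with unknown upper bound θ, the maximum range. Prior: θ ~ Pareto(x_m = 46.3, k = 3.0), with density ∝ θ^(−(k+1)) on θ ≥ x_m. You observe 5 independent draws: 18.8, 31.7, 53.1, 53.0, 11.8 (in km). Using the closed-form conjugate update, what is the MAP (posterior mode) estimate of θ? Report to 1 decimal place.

53.1

A Pareto(scale x_m, shape k) prior on the upper bound θ of Uniform(0, θ) is conjugate: posterior is Pareto(max(x_m, max xᵢ), k + n).
Sample maximum = 53.1; prior scale x_m = 46.3 → posterior scale = max = 53.1.
Posterior shape = 3.0 + 5 = 8.0.
The Pareto density is decreasing on [x_m, ∞), so the mode is x_m = 53.1.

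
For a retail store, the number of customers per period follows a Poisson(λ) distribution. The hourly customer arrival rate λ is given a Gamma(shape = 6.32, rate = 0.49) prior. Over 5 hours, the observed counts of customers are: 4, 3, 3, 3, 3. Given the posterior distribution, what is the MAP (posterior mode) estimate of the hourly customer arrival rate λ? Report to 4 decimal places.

3.8834

With a Gamma(shape α, rate β) prior, the Poisson likelihood is conjugate: the posterior is Gamma(α + ΣXᵢ, β + n).
Sum of counts S = 16 over n = 5 hours.
Posterior: Gamma(α+S, β+n) = Gamma(6.32+16, 0.49+5) = Gamma(22.32, 5.49).
Mode of Gamma(α,β) for α≥1 is (α−1)/β = 21.32/5.49 = 3.8834.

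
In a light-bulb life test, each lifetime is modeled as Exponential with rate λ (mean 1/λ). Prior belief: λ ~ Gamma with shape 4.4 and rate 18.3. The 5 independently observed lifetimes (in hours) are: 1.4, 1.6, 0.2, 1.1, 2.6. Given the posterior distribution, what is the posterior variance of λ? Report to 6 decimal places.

With a Gamma(shape α, rate β) prior on the exponential rate λ, the posterior after n observations with total T = Σxᵢ is Gamma(α+n, β+T).
Sum of observations T = 6.9 hours; n = 5.
Posterior: Gamma(4.4+5, 18.3+6.9) = Gamma(9.4, 25.2).
Var = α/β² = 0.014802.

0.014802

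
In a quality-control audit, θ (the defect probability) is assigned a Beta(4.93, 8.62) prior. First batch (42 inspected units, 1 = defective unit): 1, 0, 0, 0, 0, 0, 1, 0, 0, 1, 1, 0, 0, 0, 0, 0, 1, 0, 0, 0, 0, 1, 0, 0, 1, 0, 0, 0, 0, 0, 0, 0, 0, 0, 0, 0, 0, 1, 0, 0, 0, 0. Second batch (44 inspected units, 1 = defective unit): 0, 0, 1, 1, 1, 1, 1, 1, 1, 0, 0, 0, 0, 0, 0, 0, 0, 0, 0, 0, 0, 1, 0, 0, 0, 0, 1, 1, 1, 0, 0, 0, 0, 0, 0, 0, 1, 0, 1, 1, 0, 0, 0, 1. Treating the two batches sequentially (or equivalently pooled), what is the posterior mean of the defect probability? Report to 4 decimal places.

0.2806

The Beta prior is conjugate to a Binomial/Bernoulli likelihood; the update adds successes to α and failures to β.
After batch 1: Beta(4.93+8, 8.62+34) = Beta(12.93, 42.62).
After batch 2: Beta(12.93+15, 42.62+29) = Beta(27.93, 71.62).
Posterior mean = α/(α+β) = 27.93/99.55 = 0.2806.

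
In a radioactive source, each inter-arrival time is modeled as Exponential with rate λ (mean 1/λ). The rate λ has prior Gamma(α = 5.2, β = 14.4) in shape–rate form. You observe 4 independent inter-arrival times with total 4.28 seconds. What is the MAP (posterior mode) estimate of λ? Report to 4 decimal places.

With a Gamma(shape α, rate β) prior on the exponential rate λ, the posterior after n observations with total T = Σxᵢ is Gamma(α+n, β+T).
Posterior: Gamma(5.2+4, 14.4+4.28) = Gamma(9.2, 18.68).
Mode = (α−1)/β = 0.4390.

0.4390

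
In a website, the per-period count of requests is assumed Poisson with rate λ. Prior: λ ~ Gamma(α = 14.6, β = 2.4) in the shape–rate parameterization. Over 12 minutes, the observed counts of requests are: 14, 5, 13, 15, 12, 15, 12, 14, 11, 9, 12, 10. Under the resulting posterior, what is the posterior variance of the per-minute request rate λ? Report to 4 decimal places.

0.7552

With a Gamma(shape α, rate β) prior, the Poisson likelihood is conjugate: the posterior is Gamma(α + ΣXᵢ, β + n).
Sum of counts S = 142 over n = 12 minutes.
Posterior: Gamma(α+S, β+n) = Gamma(14.6+142, 2.4+12) = Gamma(156.6, 14.4).
Var = α/β² = 156.6/14.4² = 0.7552.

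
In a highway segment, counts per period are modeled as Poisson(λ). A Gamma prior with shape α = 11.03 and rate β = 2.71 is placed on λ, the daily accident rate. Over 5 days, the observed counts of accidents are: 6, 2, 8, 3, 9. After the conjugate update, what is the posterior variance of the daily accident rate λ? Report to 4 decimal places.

With a Gamma(shape α, rate β) prior, the Poisson likelihood is conjugate: the posterior is Gamma(α + ΣXᵢ, β + n).
Sum of counts S = 28 over n = 5 days.
Posterior: Gamma(α+S, β+n) = Gamma(11.03+28, 2.71+5) = Gamma(39.03, 7.71).
Var = α/β² = 39.03/7.71² = 0.6566.

0.6566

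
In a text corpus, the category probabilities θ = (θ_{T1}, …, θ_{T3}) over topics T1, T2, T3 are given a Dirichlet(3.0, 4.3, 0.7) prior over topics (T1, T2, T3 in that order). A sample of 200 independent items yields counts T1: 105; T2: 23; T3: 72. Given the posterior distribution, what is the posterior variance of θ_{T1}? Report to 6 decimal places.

0.001194

The Dirichlet prior is conjugate to the Multinomial likelihood: each posterior αⱼ = prior αⱼ + observed count nⱼ.
Posterior concentration: (108.0, 27.3, 72.7), total = 208.0.
Var[θ_j] = α_j(Σα−α_j)/((Σα)²(Σα+1)) = 108.0·100.0/(208.0²·209.0) = 0.001194.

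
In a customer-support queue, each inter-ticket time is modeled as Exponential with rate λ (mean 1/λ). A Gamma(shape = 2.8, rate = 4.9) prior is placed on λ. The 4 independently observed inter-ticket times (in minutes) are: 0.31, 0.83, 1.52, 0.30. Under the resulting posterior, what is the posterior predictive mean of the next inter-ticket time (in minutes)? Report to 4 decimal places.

1.3552

With a Gamma(shape α, rate β) prior on the exponential rate λ, the posterior after n observations with total T = Σxᵢ is Gamma(α+n, β+T).
Sum of observations T = 2.96 minutes; n = 4.
Posterior: Gamma(2.8+4, 4.9+2.96) = Gamma(6.8, 7.86).
The predictive distribution for the next observation is Lomax; its mean is β/(α−1) = 7.86/5.8 = 1.3552.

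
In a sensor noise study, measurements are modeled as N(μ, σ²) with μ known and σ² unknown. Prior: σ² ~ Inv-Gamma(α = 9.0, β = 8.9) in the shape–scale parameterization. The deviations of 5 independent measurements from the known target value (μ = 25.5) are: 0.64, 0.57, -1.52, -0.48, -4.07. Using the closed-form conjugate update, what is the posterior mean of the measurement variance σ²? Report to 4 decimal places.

1.7924

With known mean μ and an Inverse-Gamma(α, β) prior on σ², the Normal likelihood is conjugate: posterior is Inv-Gamma(α + n/2, β + Σ(xᵢ−μ)²/2).
Σ(xᵢ−μ)² = (0.64)² + (0.57)² + (-1.52)² + (-0.48)² + (-4.07)² = 19.8402.
Posterior: Inv-Gamma(9.0 + 5/2, 8.9 + 19.8402/2) = Inv-Gamma(11.50, 18.82010).
E[σ²|data] = β/(α−1) = 18.82010/10.50 = 1.7924.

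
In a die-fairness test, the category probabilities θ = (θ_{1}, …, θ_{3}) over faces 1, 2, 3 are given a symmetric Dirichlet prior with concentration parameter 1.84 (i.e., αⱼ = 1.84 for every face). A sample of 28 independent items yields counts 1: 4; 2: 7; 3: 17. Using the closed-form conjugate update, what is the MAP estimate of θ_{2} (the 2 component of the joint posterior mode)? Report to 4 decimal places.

0.2569

The Dirichlet prior is conjugate to the Multinomial likelihood: each posterior αⱼ = prior αⱼ + observed count nⱼ.
Posterior concentration: (5.84, 8.84, 18.84), total = 33.52.
Joint mode component: (α_{2}−1)/(Σα−K) = 7.84/30.52 = 0.2569.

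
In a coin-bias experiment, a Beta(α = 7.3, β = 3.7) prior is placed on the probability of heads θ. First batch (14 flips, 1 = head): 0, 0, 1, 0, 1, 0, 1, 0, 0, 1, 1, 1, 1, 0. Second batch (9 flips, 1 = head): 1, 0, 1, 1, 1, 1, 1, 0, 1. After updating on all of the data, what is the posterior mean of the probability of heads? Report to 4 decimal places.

0.6265

The Beta prior is conjugate to a Binomial/Bernoulli likelihood; the update adds successes to α and failures to β.
After batch 1: Beta(7.3+7, 3.7+7) = Beta(14.3, 10.7).
After batch 2: Beta(14.3+7, 10.7+2) = Beta(21.3, 12.7).
Posterior mean = α/(α+β) = 21.3/34.0 = 0.6265.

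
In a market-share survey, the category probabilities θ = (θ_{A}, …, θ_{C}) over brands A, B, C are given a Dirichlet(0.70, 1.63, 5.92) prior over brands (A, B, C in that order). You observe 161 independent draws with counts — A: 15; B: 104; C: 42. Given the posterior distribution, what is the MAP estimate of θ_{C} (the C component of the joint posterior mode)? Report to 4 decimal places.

The Dirichlet prior is conjugate to the Multinomial likelihood: each posterior αⱼ = prior αⱼ + observed count nⱼ.
Posterior concentration: (15.70, 105.63, 47.92), total = 169.25.
Joint mode component: (α_{C}−1)/(Σα−K) = 46.92/166.25 = 0.2822.

0.2822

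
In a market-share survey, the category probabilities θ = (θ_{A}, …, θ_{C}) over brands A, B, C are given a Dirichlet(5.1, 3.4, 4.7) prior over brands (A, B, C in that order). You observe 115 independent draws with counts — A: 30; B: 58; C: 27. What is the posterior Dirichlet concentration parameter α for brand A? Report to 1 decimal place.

The Dirichlet prior is conjugate to the Multinomial likelihood: each posterior αⱼ = prior αⱼ + observed count nⱼ.
Posterior concentration: (35.1, 61.4, 31.7), total = 128.2.
α_{A} = 5.1 + 30 = 35.1.

35.1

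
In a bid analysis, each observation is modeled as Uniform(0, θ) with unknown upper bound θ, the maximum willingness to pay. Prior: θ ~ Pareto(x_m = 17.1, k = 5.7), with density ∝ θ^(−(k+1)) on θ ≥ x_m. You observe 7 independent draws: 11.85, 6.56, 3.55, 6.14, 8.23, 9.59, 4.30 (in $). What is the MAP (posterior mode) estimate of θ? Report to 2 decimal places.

17.10

A Pareto(scale x_m, shape k) prior on the upper bound θ of Uniform(0, θ) is conjugate: posterior is Pareto(max(x_m, max xᵢ), k + n).
Sample maximum = 11.85; prior scale x_m = 17.1 → posterior scale = max = 17.10.
Posterior shape = 5.7 + 7 = 12.7.
The Pareto density is decreasing on [x_m, ∞), so the mode is x_m = 17.10.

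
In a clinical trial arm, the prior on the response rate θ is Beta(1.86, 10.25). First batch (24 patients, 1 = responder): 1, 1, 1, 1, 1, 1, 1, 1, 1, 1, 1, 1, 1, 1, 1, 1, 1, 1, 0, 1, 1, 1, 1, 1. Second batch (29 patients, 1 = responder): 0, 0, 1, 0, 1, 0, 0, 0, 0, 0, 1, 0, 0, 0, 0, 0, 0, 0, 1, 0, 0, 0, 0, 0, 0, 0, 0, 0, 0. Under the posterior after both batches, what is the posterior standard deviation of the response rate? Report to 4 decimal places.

The Beta prior is conjugate to a Binomial/Bernoulli likelihood; the update adds successes to α and failures to β.
After batch 1: Beta(1.86+23, 10.25+1) = Beta(24.86, 11.25).
After batch 2: Beta(24.86+4, 11.25+25) = Beta(28.86, 36.25).
Var = αβ/((α+β)²(α+β+1)) = 28.86·36.25/(65.11²·66.11) = 0.00373286; SD = √0.00373286 = 0.0611.

0.0611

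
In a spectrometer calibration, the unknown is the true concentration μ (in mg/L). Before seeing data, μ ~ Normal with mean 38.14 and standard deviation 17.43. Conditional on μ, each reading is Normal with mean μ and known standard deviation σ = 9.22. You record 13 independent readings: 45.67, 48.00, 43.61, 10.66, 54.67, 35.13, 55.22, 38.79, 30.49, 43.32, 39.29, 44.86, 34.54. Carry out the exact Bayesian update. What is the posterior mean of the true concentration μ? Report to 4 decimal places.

40.2808

For Normal data with known variance σ², a Normal(μ₀, σ₀²) prior on μ is conjugate. Posterior precision = 1/σ₀² + n/σ²; posterior mean is the precision-weighted average of μ₀ and x̄.
Σxᵢ = 45.67 + 48.00 + 43.61 + 10.66 + 54.67 + 35.13 + 55.22 + 38.79 + 30.49 + 43.32 + 39.29 + 44.86 + 34.54 = 524.25, so n·x̄ = 524.25.
σ₀² = 17.43² = 303.8049, σ² = 9.22² = 85.0084; σ² + n·σ₀² = 85.0084 + 13·303.8049 = 4034.4721.
Posterior mean = (μ₀/σ₀² + n·x̄/σ²)/(1/σ₀² + n/σ²) = (σ²·μ₀ + σ₀²·n·x̄)/(σ² + n·σ₀²) = (85.0084·38.14 + 303.8049·524.25)/4034.4721 = 162511.939201/4034.4721 = 40.2808.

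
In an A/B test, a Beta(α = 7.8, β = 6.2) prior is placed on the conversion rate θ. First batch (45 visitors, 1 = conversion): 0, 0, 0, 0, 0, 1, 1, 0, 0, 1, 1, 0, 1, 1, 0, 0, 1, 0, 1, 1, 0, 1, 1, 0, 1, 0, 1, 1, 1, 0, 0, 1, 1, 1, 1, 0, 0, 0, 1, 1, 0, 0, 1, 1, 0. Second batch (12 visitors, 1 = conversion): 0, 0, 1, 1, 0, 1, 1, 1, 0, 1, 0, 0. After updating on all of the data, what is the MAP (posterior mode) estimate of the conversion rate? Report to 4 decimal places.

The Beta prior is conjugate to a Binomial/Bernoulli likelihood; the update adds successes to α and failures to β.
After batch 1: Beta(7.8+23, 6.2+22) = Beta(30.8, 28.2).
After batch 2: Beta(30.8+6, 28.2+6) = Beta(36.8, 34.2).
Mode of Beta(a,b) for a,b>1 is (a−1)/(a+b−2) = 35.8/69.0 = 0.5188.

0.5188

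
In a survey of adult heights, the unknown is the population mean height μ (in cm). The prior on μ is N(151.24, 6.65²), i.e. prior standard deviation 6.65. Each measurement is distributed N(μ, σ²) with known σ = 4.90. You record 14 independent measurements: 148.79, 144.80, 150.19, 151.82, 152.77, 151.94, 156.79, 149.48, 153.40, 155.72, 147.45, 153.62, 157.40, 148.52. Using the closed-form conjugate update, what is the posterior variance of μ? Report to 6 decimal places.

1.650973

For Normal data with known variance σ², a Normal(μ₀, σ₀²) prior on μ is conjugate. Posterior precision = 1/σ₀² + n/σ²; posterior mean is the precision-weighted average of μ₀ and x̄.
σ₀² = 6.65² = 44.2225, σ² = 4.90² = 24.01; σ² + n·σ₀² = 24.01 + 14·44.2225 = 643.125.
Posterior precision = 1/σ₀² + n/σ² = 1/44.2225 + 14/24.01 = (σ² + n·σ₀²)/(σ₀²σ²) = 643.125/(44.2225·24.01); posterior variance σₙ² = σ₀²σ²/(σ² + n·σ₀²) = 44.2225·24.01/643.125 = 1.650973.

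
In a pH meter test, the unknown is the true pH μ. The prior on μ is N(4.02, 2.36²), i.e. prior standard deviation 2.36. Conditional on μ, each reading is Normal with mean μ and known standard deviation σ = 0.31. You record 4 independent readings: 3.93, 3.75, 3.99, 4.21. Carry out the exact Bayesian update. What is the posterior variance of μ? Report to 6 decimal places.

For Normal data with known variance σ², a Normal(μ₀, σ₀²) prior on μ is conjugate. Posterior precision = 1/σ₀² + n/σ²; posterior mean is the precision-weighted average of μ₀ and x̄.
σ₀² = 2.36² = 5.5696, σ² = 0.31² = 0.0961; σ² + n·σ₀² = 0.0961 + 4·5.5696 = 22.3745.
Posterior precision = 1/σ₀² + n/σ² = 1/5.5696 + 4/0.0961 = (σ² + n·σ₀²)/(σ₀²σ²) = 22.3745/(5.5696·0.0961); posterior variance σₙ² = σ₀²σ²/(σ² + n·σ₀²) = 5.5696·0.0961/22.3745 = 0.023922.

0.023922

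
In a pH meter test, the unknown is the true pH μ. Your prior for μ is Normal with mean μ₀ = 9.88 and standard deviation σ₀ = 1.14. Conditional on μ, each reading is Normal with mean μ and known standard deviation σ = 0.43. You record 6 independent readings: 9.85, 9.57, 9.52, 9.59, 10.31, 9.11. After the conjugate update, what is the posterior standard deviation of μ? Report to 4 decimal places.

0.1735

For Normal data with known variance σ², a Normal(μ₀, σ₀²) prior on μ is conjugate. Posterior precision = 1/σ₀² + n/σ²; posterior mean is the precision-weighted average of μ₀ and x̄.
σ₀² = 1.14² = 1.2996, σ² = 0.43² = 0.1849; σ² + n·σ₀² = 0.1849 + 6·1.2996 = 7.9825.
Posterior precision = 1/σ₀² + n/σ² = 1/1.2996 + 6/0.1849 = (σ² + n·σ₀²)/(σ₀²σ²) = 7.9825/(1.2996·0.1849); posterior variance σₙ² = σ₀²σ²/(σ² + n·σ₀²) = 1.2996·0.1849/7.9825 = 0.030103.
Posterior SD = √σₙ² = √(1.2996·0.1849/7.9825) = 0.1735.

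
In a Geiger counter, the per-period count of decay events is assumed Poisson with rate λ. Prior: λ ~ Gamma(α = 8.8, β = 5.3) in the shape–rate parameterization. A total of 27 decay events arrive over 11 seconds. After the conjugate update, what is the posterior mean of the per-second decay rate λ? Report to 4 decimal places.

With a Gamma(shape α, rate β) prior, the Poisson likelihood is conjugate: the posterior is Gamma(α + ΣXᵢ, β + n).
Posterior: Gamma(α+S, β+n) = Gamma(8.8+27, 5.3+11) = Gamma(35.8, 16.3).
Posterior mean = α/β = 35.8/16.3 = 2.1963.

2.1963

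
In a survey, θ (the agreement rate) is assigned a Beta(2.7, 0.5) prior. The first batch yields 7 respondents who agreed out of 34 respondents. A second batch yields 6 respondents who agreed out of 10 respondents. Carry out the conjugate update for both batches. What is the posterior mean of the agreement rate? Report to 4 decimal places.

0.3326

The Beta prior is conjugate to a Binomial/Bernoulli likelihood; the update adds successes to α and failures to β.
After batch 1: Beta(2.7+7, 0.5+27) = Beta(9.7, 27.5).
After batch 2: Beta(9.7+6, 27.5+4) = Beta(15.7, 31.5).
Posterior mean = α/(α+β) = 15.7/47.2 = 0.3326.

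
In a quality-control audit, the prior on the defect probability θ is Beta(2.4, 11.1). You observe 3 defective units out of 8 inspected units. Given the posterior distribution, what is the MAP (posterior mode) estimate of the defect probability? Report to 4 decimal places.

0.2256

The Beta prior is conjugate to a Binomial/Bernoulli likelihood; the update adds successes to α and failures to β.
Posterior: Beta(α+k, β+n−k) = Beta(2.4+3, 11.1+5) = Beta(5.4, 16.1).
Mode of Beta(a,b) for a,b>1 is (a−1)/(a+b−2) = 4.4/19.5 = 0.2256.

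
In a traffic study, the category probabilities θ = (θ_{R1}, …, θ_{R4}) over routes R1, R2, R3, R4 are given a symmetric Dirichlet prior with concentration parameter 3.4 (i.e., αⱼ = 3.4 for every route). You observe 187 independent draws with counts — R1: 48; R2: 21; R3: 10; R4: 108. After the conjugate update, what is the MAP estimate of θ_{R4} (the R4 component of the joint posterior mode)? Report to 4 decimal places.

The Dirichlet prior is conjugate to the Multinomial likelihood: each posterior αⱼ = prior αⱼ + observed count nⱼ.
Posterior concentration: (51.4, 24.4, 13.4, 111.4), total = 200.6.
Joint mode component: (α_{R4}−1)/(Σα−K) = 110.4/196.6 = 0.5615.

0.5615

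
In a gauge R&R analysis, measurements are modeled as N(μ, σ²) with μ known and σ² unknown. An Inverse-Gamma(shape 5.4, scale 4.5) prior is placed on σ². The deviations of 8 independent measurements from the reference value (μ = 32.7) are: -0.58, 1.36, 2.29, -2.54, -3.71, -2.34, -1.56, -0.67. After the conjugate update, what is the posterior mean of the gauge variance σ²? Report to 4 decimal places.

2.6788

With known mean μ and an Inverse-Gamma(α, β) prior on σ², the Normal likelihood is conjugate: posterior is Inv-Gamma(α + n/2, β + Σ(xᵢ−μ)²/2).
Σ(xᵢ−μ)² = (-0.58)² + (1.36)² + (2.29)² + (-2.54)² + (-3.71)² + (-2.34)² + (-1.56)² + (-0.67)² = 36.0039.
Posterior: Inv-Gamma(5.4 + 8/2, 4.5 + 36.0039/2) = Inv-Gamma(9.40, 22.50195).
E[σ²|data] = β/(α−1) = 22.50195/8.40 = 2.6788.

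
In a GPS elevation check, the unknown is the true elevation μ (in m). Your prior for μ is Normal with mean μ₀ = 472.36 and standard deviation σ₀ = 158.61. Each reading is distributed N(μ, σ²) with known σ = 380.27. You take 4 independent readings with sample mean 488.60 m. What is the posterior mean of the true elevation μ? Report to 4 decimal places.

479.0239

For Normal data with known variance σ², a Normal(μ₀, σ₀²) prior on μ is conjugate. Posterior precision = 1/σ₀² + n/σ²; posterior mean is the precision-weighted average of μ₀ and x̄.
n·x̄ = 4·488.60 = 1954.4.
σ₀² = 158.61² = 25157.1321, σ² = 380.27² = 144605.2729; σ² + n·σ₀² = 144605.2729 + 4·25157.1321 = 245233.8013.
Posterior mean = (μ₀/σ₀² + n·x̄/σ²)/(1/σ₀² + n/σ²) = (σ²·μ₀ + σ₀²·n·x̄)/(σ² + n·σ₀²) = (144605.2729·472.36 + 25157.1321·1954.4)/245233.8013 = 117472845.683284/245233.8013 = 479.0239.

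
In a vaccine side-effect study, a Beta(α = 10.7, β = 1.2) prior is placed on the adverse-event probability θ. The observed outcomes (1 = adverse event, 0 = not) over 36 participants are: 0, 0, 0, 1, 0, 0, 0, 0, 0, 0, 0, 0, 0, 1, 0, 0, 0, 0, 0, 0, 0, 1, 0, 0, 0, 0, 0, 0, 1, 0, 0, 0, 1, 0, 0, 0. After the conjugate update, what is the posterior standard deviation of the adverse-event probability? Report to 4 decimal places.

0.0671

The Beta prior is conjugate to a Binomial/Bernoulli likelihood; the update adds successes to α and failures to β.
Posterior: Beta(α+k, β+n−k) = Beta(10.7+5, 1.2+31) = Beta(15.7, 32.2).
Var = αβ/((α+β)²(α+β+1)) = 15.7·32.2/(47.9²·48.9) = 0.00450584; SD = √0.00450584 = 0.0671.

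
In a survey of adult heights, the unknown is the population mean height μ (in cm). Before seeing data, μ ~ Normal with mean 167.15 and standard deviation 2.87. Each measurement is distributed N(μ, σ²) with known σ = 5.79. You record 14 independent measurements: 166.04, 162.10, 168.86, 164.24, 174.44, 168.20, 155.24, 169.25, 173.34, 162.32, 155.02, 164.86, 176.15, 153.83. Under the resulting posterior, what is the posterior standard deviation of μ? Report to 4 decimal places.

For Normal data with known variance σ², a Normal(μ₀, σ₀²) prior on μ is conjugate. Posterior precision = 1/σ₀² + n/σ²; posterior mean is the precision-weighted average of μ₀ and x̄.
σ₀² = 2.87² = 8.2369, σ² = 5.79² = 33.5241; σ² + n·σ₀² = 33.5241 + 14·8.2369 = 148.8407.
Posterior precision = 1/σ₀² + n/σ² = 1/8.2369 + 14/33.5241 = (σ² + n·σ₀²)/(σ₀²σ²) = 148.8407/(8.2369·33.5241); posterior variance σₙ² = σ₀²σ²/(σ² + n·σ₀²) = 8.2369·33.5241/148.8407 = 1.855236.
Posterior SD = √σₙ² = √(8.2369·33.5241/148.8407) = 1.3621.

1.3621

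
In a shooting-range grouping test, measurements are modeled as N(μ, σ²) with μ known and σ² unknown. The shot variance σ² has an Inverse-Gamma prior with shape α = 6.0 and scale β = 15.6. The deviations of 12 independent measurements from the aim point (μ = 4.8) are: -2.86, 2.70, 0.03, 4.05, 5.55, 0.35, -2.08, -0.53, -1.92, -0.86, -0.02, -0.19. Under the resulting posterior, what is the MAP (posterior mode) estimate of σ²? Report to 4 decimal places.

3.9641

With known mean μ and an Inverse-Gamma(α, β) prior on σ², the Normal likelihood is conjugate: posterior is Inv-Gamma(α + n/2, β + Σ(xᵢ−μ)²/2).
Σ(xᵢ−μ)² = (-2.86)² + (2.70)² + (0.03)² + (4.05)² + (5.55)² + (0.35)² + (-2.08)² + (-0.53)² + (-1.92)² + (-0.86)² + (-0.02)² + (-0.19)² = 71.8678.
Posterior: Inv-Gamma(6.0 + 12/2, 15.6 + 71.8678/2) = Inv-Gamma(12.00, 51.53390).
Mode = β/(α+1) = 51.53390/13.00 = 3.9641.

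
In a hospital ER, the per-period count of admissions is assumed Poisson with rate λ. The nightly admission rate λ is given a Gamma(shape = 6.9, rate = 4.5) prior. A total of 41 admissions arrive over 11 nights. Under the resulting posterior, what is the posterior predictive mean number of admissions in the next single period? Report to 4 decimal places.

3.0903

With a Gamma(shape α, rate β) prior, the Poisson likelihood is conjugate: the posterior is Gamma(α + ΣXᵢ, β + n).
Posterior: Gamma(α+S, β+n) = Gamma(6.9+41, 4.5+11) = Gamma(47.9, 15.5).
The predictive distribution for one future period is NegBinom with mean α/β = 3.0903.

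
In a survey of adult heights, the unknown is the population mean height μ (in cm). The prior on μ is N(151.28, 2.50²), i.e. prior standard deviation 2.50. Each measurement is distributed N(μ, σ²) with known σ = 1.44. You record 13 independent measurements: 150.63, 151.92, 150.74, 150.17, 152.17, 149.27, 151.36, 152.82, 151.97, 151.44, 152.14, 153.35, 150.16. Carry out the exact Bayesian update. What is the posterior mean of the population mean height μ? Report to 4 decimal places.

For Normal data with known variance σ², a Normal(μ₀, σ₀²) prior on μ is conjugate. Posterior precision = 1/σ₀² + n/σ²; posterior mean is the precision-weighted average of μ₀ and x̄.
Σxᵢ = 150.63 + 151.92 + 150.74 + 150.17 + 152.17 + 149.27 + 151.36 + 152.82 + 151.97 + 151.44 + 152.14 + 153.35 + 150.16 = 1968.14, so n·x̄ = 1968.14.
σ₀² = 2.50² = 6.25, σ² = 1.44² = 2.0736; σ² + n·σ₀² = 2.0736 + 13·6.25 = 83.3236.
Posterior mean = (μ₀/σ₀² + n·x̄/σ²)/(1/σ₀² + n/σ²) = (σ²·μ₀ + σ₀²·n·x̄)/(σ² + n·σ₀²) = (2.0736·151.28 + 6.25·1968.14)/83.3236 = 12614.569208/83.3236 = 151.3925.

151.3925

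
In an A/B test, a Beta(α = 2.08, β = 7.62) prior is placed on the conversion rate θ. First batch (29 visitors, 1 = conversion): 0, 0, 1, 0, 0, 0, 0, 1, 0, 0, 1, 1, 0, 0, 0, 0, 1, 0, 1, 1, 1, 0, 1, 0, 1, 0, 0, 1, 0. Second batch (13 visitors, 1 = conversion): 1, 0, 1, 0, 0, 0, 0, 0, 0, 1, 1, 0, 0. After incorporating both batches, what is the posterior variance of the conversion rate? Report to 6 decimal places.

The Beta prior is conjugate to a Binomial/Bernoulli likelihood; the update adds successes to α and failures to β.
After batch 1: Beta(2.08+11, 7.62+18) = Beta(13.08, 25.62).
After batch 2: Beta(13.08+4, 25.62+9) = Beta(17.08, 34.62).
Var = αβ/((α+β)²(α+β+1)) = 17.08·34.62/(51.70²·52.70) = 0.004198.

0.004198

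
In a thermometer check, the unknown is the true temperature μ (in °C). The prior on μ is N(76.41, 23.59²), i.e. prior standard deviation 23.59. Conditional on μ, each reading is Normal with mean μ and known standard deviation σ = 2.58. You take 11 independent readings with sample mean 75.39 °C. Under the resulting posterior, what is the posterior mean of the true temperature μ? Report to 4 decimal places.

For Normal data with known variance σ², a Normal(μ₀, σ₀²) prior on μ is conjugate. Posterior precision = 1/σ₀² + n/σ²; posterior mean is the precision-weighted average of μ₀ and x̄.
n·x̄ = 11·75.39 = 829.29.
σ₀² = 23.59² = 556.4881, σ² = 2.58² = 6.6564; σ² + n·σ₀² = 6.6564 + 11·556.4881 = 6128.0255.
Posterior mean = (μ₀/σ₀² + n·x̄/σ²)/(1/σ₀² + n/σ²) = (σ²·μ₀ + σ₀²·n·x̄)/(σ² + n·σ₀²) = (6.6564·76.41 + 556.4881·829.29)/6128.0255 = 461998.631973/6128.0255 = 75.3911.

75.3911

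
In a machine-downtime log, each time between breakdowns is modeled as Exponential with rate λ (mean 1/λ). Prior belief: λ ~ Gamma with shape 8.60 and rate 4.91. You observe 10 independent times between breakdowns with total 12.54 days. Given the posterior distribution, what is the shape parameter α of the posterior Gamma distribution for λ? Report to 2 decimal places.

With a Gamma(shape α, rate β) prior on the exponential rate λ, the posterior after n observations with total T = Σxᵢ is Gamma(α+n, β+T).
Posterior: Gamma(8.60+10, 4.91+12.54) = Gamma(18.60, 17.45).
Posterior α = 18.60.

18.60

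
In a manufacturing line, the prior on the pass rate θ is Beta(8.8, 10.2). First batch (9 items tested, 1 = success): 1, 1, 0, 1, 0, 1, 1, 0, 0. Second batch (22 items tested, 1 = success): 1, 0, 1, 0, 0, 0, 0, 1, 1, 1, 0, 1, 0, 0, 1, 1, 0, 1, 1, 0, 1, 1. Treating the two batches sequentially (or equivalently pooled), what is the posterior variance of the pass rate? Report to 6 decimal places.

0.004897

The Beta prior is conjugate to a Binomial/Bernoulli likelihood; the update adds successes to α and failures to β.
After batch 1: Beta(8.8+5, 10.2+4) = Beta(13.8, 14.2).
After batch 2: Beta(13.8+12, 14.2+10) = Beta(25.8, 24.2).
Var = αβ/((α+β)²(α+β+1)) = 25.8·24.2/(50.0²·51.0) = 0.004897.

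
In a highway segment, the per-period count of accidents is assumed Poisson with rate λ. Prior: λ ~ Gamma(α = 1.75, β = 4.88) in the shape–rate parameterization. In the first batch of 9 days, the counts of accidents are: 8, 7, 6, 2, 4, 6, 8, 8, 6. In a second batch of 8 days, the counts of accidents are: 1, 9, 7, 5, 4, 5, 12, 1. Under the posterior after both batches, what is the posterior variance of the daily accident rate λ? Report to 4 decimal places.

0.2105

With a Gamma(shape α, rate β) prior, the Poisson likelihood is conjugate: the posterior is Gamma(α + ΣXᵢ, β + n).
Batch 1: sum of counts S = 55 over n = 9 days.
After batch 1: Gamma(α+S, β+n) = Gamma(1.75+55, 4.88+9) = Gamma(56.75, 13.88).
Batch 2: sum of counts S = 44 over n = 8 days.
After batch 2: Gamma(α+S, β+n) = Gamma(56.75+44, 13.88+8) = Gamma(100.75, 21.88).
Var = α/β² = 100.75/21.88² = 0.2105.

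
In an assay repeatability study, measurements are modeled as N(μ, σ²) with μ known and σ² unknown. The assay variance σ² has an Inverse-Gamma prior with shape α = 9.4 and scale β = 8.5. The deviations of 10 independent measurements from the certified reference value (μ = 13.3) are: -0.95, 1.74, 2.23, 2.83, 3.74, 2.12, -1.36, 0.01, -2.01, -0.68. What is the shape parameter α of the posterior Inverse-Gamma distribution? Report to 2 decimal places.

With known mean μ and an Inverse-Gamma(α, β) prior on σ², the Normal likelihood is conjugate: posterior is Inv-Gamma(α + n/2, β + Σ(xᵢ−μ)²/2).
Σ(xᵢ−μ)² = (-0.95)² + (1.74)² + (2.23)² + (2.83)² + (3.74)² + (2.12)² + (-1.36)² + (0.01)² + (-2.01)² + (-0.68)² = 41.7461.
Posterior: Inv-Gamma(9.4 + 10/2, 8.5 + 41.7461/2) = Inv-Gamma(14.40, 29.37305).
Posterior α = 14.40.

14.40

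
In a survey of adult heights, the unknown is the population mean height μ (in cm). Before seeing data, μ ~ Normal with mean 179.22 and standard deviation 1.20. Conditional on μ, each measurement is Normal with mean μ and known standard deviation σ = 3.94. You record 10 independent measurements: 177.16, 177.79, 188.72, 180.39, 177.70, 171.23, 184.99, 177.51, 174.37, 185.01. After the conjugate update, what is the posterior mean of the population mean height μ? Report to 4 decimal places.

For Normal data with known variance σ², a Normal(μ₀, σ₀²) prior on μ is conjugate. Posterior precision = 1/σ₀² + n/σ²; posterior mean is the precision-weighted average of μ₀ and x̄.
Σxᵢ = 177.16 + 177.79 + 188.72 + 180.39 + 177.70 + 171.23 + 184.99 + 177.51 + 174.37 + 185.01 = 1794.87, so n·x̄ = 1794.87.
σ₀² = 1.20² = 1.44, σ² = 3.94² = 15.5236; σ² + n·σ₀² = 15.5236 + 10·1.44 = 29.9236.
Posterior mean = (μ₀/σ₀² + n·x̄/σ²)/(1/σ₀² + n/σ²) = (σ²·μ₀ + σ₀²·n·x̄)/(σ² + n·σ₀²) = (15.5236·179.22 + 1.44·1794.87)/29.9236 = 5366.752392/29.9236 = 179.3485.

179.3485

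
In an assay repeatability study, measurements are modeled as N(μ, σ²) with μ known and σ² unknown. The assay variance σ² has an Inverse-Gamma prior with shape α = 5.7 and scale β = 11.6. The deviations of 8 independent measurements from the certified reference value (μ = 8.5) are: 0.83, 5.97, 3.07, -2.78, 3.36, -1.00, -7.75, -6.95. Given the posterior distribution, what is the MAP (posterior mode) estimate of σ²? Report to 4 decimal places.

With known mean μ and an Inverse-Gamma(α, β) prior on σ², the Normal likelihood is conjugate: posterior is Inv-Gamma(α + n/2, β + Σ(xᵢ−μ)²/2).
Σ(xᵢ−μ)² = (0.83)² + (5.97)² + (3.07)² + (-2.78)² + (3.36)² + (-1.00)² + (-7.75)² + (-6.95)² = 174.1377.
Posterior: Inv-Gamma(5.7 + 8/2, 11.6 + 174.1377/2) = Inv-Gamma(9.70, 98.66885).
Mode = β/(α+1) = 98.66885/10.70 = 9.2214.

9.2214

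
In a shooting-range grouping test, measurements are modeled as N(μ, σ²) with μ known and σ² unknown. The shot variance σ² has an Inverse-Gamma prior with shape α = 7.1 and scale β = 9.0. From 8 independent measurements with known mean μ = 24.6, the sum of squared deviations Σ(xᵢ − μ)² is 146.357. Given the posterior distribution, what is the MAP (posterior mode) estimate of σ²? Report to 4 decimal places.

With known mean μ and an Inverse-Gamma(α, β) prior on σ², the Normal likelihood is conjugate: posterior is Inv-Gamma(α + n/2, β + Σ(xᵢ−μ)²/2).
Posterior: Inv-Gamma(7.1 + 8/2, 9.0 + 146.357/2) = Inv-Gamma(11.10, 82.1785).
Mode = β/(α+1) = 82.1785/12.10 = 6.7916.

6.7916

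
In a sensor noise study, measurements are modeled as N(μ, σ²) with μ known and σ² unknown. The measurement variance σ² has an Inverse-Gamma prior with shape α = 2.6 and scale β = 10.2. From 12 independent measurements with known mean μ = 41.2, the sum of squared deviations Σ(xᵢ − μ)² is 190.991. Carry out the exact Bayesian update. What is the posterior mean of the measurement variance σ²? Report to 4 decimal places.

13.9073

With known mean μ and an Inverse-Gamma(α, β) prior on σ², the Normal likelihood is conjugate: posterior is Inv-Gamma(α + n/2, β + Σ(xᵢ−μ)²/2).
Posterior: Inv-Gamma(2.6 + 12/2, 10.2 + 190.991/2) = Inv-Gamma(8.60, 105.6955).
E[σ²|data] = β/(α−1) = 105.6955/7.60 = 13.9073.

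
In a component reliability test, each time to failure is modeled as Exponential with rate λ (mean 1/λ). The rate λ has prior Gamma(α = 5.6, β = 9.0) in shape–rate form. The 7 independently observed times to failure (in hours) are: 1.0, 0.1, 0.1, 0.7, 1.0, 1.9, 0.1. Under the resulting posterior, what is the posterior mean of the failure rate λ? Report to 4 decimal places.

0.9065

With a Gamma(shape α, rate β) prior on the exponential rate λ, the posterior after n observations with total T = Σxᵢ is Gamma(α+n, β+T).
Sum of observations T = 4.9 hours; n = 7.
Posterior: Gamma(5.6+7, 9.0+4.9) = Gamma(12.6, 13.9).
Posterior mean of λ = α/β = 12.6/13.9 = 0.9065.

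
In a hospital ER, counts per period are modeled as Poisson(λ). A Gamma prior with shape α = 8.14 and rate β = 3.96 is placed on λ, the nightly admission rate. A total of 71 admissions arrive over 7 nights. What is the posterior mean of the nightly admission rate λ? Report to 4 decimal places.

With a Gamma(shape α, rate β) prior, the Poisson likelihood is conjugate: the posterior is Gamma(α + ΣXᵢ, β + n).
Posterior: Gamma(α+S, β+n) = Gamma(8.14+71, 3.96+7) = Gamma(79.14, 10.96).
Posterior mean = α/β = 79.14/10.96 = 7.2208.

7.2208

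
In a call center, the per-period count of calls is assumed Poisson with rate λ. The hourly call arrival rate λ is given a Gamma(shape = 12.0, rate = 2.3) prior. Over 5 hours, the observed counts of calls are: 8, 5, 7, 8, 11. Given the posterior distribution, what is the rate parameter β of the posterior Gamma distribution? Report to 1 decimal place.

With a Gamma(shape α, rate β) prior, the Poisson likelihood is conjugate: the posterior is Gamma(α + ΣXᵢ, β + n).
Sum of counts S = 39 over n = 5 hours.
Posterior: Gamma(α+S, β+n) = Gamma(12.0+39, 2.3+5) = Gamma(51.0, 7.3).
Posterior β = 7.3.

7.3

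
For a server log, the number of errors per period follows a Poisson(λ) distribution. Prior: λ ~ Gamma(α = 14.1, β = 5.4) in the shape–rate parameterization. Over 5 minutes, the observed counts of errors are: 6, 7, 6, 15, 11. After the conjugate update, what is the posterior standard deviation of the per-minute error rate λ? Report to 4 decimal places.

With a Gamma(shape α, rate β) prior, the Poisson likelihood is conjugate: the posterior is Gamma(α + ΣXᵢ, β + n).
Sum of counts S = 45 over n = 5 minutes.
Posterior: Gamma(α+S, β+n) = Gamma(14.1+45, 5.4+5) = Gamma(59.1, 10.4).
SD = √α/β = √59.1/10.4 = 0.7392.

0.7392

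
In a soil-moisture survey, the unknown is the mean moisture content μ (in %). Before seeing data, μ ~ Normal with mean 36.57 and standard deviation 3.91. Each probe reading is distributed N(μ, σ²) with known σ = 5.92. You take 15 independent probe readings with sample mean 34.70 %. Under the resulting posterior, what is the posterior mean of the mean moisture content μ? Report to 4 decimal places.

34.9479

For Normal data with known variance σ², a Normal(μ₀, σ₀²) prior on μ is conjugate. Posterior precision = 1/σ₀² + n/σ²; posterior mean is the precision-weighted average of μ₀ and x̄.
n·x̄ = 15·34.70 = 520.5.
σ₀² = 3.91² = 15.2881, σ² = 5.92² = 35.0464; σ² + n·σ₀² = 35.0464 + 15·15.2881 = 264.3679.
Posterior mean = (μ₀/σ₀² + n·x̄/σ²)/(1/σ₀² + n/σ²) = (σ²·μ₀ + σ₀²·n·x̄)/(σ² + n·σ₀²) = (35.0464·36.57 + 15.2881·520.5)/264.3679 = 9239.102898/264.3679 = 34.9479.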